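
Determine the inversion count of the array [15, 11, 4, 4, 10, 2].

Finding inversions in [15, 11, 4, 4, 10, 2]:

(0, 1): arr[0]=15 > arr[1]=11
(0, 2): arr[0]=15 > arr[2]=4
(0, 3): arr[0]=15 > arr[3]=4
(0, 4): arr[0]=15 > arr[4]=10
(0, 5): arr[0]=15 > arr[5]=2
(1, 2): arr[1]=11 > arr[2]=4
(1, 3): arr[1]=11 > arr[3]=4
(1, 4): arr[1]=11 > arr[4]=10
(1, 5): arr[1]=11 > arr[5]=2
(2, 5): arr[2]=4 > arr[5]=2
(3, 5): arr[3]=4 > arr[5]=2
(4, 5): arr[4]=10 > arr[5]=2

Total inversions: 12

The array has 12 inversion(s): (0,1), (0,2), (0,3), (0,4), (0,5), (1,2), (1,3), (1,4), (1,5), (2,5), (3,5), (4,5). Each pair (i,j) satisfies i < j and arr[i] > arr[j].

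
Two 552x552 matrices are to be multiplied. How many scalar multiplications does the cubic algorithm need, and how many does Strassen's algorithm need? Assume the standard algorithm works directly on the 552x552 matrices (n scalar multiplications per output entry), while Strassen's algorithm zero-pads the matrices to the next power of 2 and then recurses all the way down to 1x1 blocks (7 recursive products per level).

Matrix multiplication for 552x552 matrices:

Strassen's algorithm requires power-of-2 dimensions. Pad 552x552 to 1024x1024 (next power of 2).

Standard algorithm: 552^3 = 168196608 multiplications
Strassen's algorithm: 7^(log2(1024)) = 7^10 = 282475249 multiplications
Difference: 168196608 - 282475249 = -114278641 (Strassen uses MORE here due to padding overhead — for small or just-over-power-of-2 n, padding can outweigh the per-level savings)

Standard: 168196608 multiplications (552^3). Strassen: 282475249 multiplications (7^10, after padding to 1024x1024). Strassen reduces 8 recursive multiplications to 7 at each level.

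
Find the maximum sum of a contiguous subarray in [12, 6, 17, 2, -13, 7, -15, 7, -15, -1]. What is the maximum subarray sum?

Using Kadane's algorithm on [12, 6, 17, 2, -13, 7, -15, 7, -15, -1]:

Scanning through the array:
Position 1 (value 6): max_ending_here = 18, max_so_far = 18
Position 2 (value 17): max_ending_here = 35, max_so_far = 35
Position 3 (value 2): max_ending_here = 37, max_so_far = 37
Position 4 (value -13): max_ending_here = 24, max_so_far = 37
Position 5 (value 7): max_ending_here = 31, max_so_far = 37
Position 6 (value -15): max_ending_here = 16, max_so_far = 37
Position 7 (value 7): max_ending_here = 23, max_so_far = 37
Position 8 (value -15): max_ending_here = 8, max_so_far = 37
Position 9 (value -1): max_ending_here = 7, max_so_far = 37

Maximum subarray: [12, 6, 17, 2]
Maximum sum: 37

The maximum subarray is [12, 6, 17, 2] with sum 37. This subarray runs from index 0 to index 3.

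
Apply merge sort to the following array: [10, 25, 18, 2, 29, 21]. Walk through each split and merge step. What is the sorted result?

Merge sort trace:

Split: [10, 25, 18, 2, 29, 21] -> [10, 25, 18] and [2, 29, 21]
  Split: [10, 25, 18] -> [10] and [25, 18]
    Split: [25, 18] -> [25] and [18]
    Merge: [25] + [18] -> [18, 25]
  Merge: [10] + [18, 25] -> [10, 18, 25]
  Split: [2, 29, 21] -> [2] and [29, 21]
    Split: [29, 21] -> [29] and [21]
    Merge: [29] + [21] -> [21, 29]
  Merge: [2] + [21, 29] -> [2, 21, 29]
Merge: [10, 18, 25] + [2, 21, 29] -> [2, 10, 18, 21, 25, 29]

Final sorted array: [2, 10, 18, 21, 25, 29]

The merge sort proceeds by recursively splitting the array and merging sorted halves.
After all merges, the sorted array is [2, 10, 18, 21, 25, 29].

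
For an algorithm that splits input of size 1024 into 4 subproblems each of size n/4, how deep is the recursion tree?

For divide and conquer with division factor 4:

Problem sizes at each level:
Level 0: 1024
Level 1: 256
Level 2: 64
Level 3: 16
Level 4: 4
Level 5: 1

The root is level 0 and the size-1 base case is level 5 (the tree spans levels 0 through 5, i.e. 6 levels counting the root), so the depth is the number of divisions: log_4(1024) = 5

The recursion tree depth is log_4(1024) = 5. At each level, the problem size is divided by 4, so it takes 5 divisions to reduce to a base case of size 1. The algorithm makes 4 recursive calls at each level.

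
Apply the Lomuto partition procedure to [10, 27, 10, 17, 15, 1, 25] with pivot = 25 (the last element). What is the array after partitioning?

Lomuto partition with pivot = 25:

Initial array: [10, 27, 10, 17, 15, 1, 25]

arr[0]=10 <= 25: swap with position 0, array becomes [10, 27, 10, 17, 15, 1, 25]
arr[1]=27 > 25: no swap
arr[2]=10 <= 25: swap with position 1, array becomes [10, 10, 27, 17, 15, 1, 25]
arr[3]=17 <= 25: swap with position 2, array becomes [10, 10, 17, 27, 15, 1, 25]
arr[4]=15 <= 25: swap with position 3, array becomes [10, 10, 17, 15, 27, 1, 25]
arr[5]=1 <= 25: swap with position 4, array becomes [10, 10, 17, 15, 1, 27, 25]

Place pivot at position 5: [10, 10, 17, 15, 1, 25, 27]
Pivot position: 5

After partitioning with pivot 25, the array becomes [10, 10, 17, 15, 1, 25, 27]. The pivot is placed at index 5. All elements to the left of the pivot are <= 25, and all elements to the right are > 25.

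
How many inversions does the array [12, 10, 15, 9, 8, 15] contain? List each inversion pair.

Finding inversions in [12, 10, 15, 9, 8, 15]:

(0, 1): arr[0]=12 > arr[1]=10
(0, 3): arr[0]=12 > arr[3]=9
(0, 4): arr[0]=12 > arr[4]=8
(1, 3): arr[1]=10 > arr[3]=9
(1, 4): arr[1]=10 > arr[4]=8
(2, 3): arr[2]=15 > arr[3]=9
(2, 4): arr[2]=15 > arr[4]=8
(3, 4): arr[3]=9 > arr[4]=8

Total inversions: 8

The array has 8 inversion(s): (0,1), (0,3), (0,4), (1,3), (1,4), (2,3), (2,4), (3,4). Each pair (i,j) satisfies i < j and arr[i] > arr[j].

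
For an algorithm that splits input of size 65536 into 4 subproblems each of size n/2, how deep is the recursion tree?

For divide and conquer with division factor 2:

Problem sizes at each level:
Level 0: 65536
Level 1: 32768
Level 2: 16384
Level 3: 8192
Level 4: 4096
Level 5: 2048
Level 6: 1024
Level 7: 512
Level 8: 256
Level 9: 128
Level 10: 64
Level 11: 32
Level 12: 16
Level 13: 8
Level 14: 4
Level 15: 2
Level 16: 1

The root is level 0 and the size-1 base case is level 16 (the tree spans levels 0 through 16, i.e. 17 levels counting the root), so the depth is the number of divisions: log_2(65536) = 16

The recursion tree depth is log_2(65536) = 16. At each level, the problem size is divided by 2, so it takes 16 divisions to reduce to a base case of size 1. The algorithm makes 4 recursive calls at each level.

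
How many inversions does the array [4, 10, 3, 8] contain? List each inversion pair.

Finding inversions in [4, 10, 3, 8]:

(0, 2): arr[0]=4 > arr[2]=3
(1, 2): arr[1]=10 > arr[2]=3
(1, 3): arr[1]=10 > arr[3]=8

Total inversions: 3

The array has 3 inversion(s): (0,2), (1,2), (1,3). Each pair (i,j) satisfies i < j and arr[i] > arr[j].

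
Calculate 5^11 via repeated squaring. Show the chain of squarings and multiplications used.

Computing 5^11 by squaring (build up from 5^1; each line after the first costs one multiplication):

5^1 = 5
5^2 = (5^1)^2 = 5^2 = 25
5^4 = (5^2)^2 = 25^2 = 625
5^5 = 5 * 5^4 = 5 * 625 = 3125
5^10 = (5^5)^2 = 3125^2 = 9765625
5^11 = 5 * 5^10 = 5 * 9765625 = 48828125

Result: 48828125
Multiplications needed: 5 (5 lines after 5^1)

5^11 = 48828125. Using exponentiation by squaring, this requires 5 multiplications. The key idea: if the exponent is even, square the half-power; if odd, multiply by the base once.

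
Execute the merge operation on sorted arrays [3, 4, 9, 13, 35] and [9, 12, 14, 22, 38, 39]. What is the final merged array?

Merging process:

Compare 3 vs 9: take 3 from left. Merged: [3]
Compare 4 vs 9: take 4 from left. Merged: [3, 4]
Compare 9 vs 9: take 9 from left. Merged: [3, 4, 9]
Compare 13 vs 9: take 9 from right. Merged: [3, 4, 9, 9]
Compare 13 vs 12: take 12 from right. Merged: [3, 4, 9, 9, 12]
Compare 13 vs 14: take 13 from left. Merged: [3, 4, 9, 9, 12, 13]
Compare 35 vs 14: take 14 from right. Merged: [3, 4, 9, 9, 12, 13, 14]
Compare 35 vs 22: take 22 from right. Merged: [3, 4, 9, 9, 12, 13, 14, 22]
Compare 35 vs 38: take 35 from left. Merged: [3, 4, 9, 9, 12, 13, 14, 22, 35]
Append remaining from right: [38, 39]. Merged: [3, 4, 9, 9, 12, 13, 14, 22, 35, 38, 39]

Final merged array: [3, 4, 9, 9, 12, 13, 14, 22, 35, 38, 39]
Total comparisons: 9

The merged array is [3, 4, 9, 9, 12, 13, 14, 22, 35, 38, 39], requiring 9 comparisons. The merge step runs in O(n) time where n is the total number of elements.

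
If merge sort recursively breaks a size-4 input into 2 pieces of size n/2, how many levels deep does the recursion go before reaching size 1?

For divide and conquer with division factor 2:

Problem sizes at each level:
Level 0: 4
Level 1: 2
Level 2: 1

The root is level 0 and the size-1 base case is level 2 (the tree spans levels 0 through 2, i.e. 3 levels counting the root), so the depth is the number of divisions: log_2(4) = 2

The recursion tree depth is log_2(4) = 2. At each level, the problem size is divided by 2, so it takes 2 divisions to reduce to a base case of size 1. The algorithm makes 2 recursive calls at each level.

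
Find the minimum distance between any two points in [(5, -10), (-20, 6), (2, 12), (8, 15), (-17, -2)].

Computing all pairwise distances among 5 points:

d((5, -10), (-20, 6)) = 29.6816
d((5, -10), (2, 12)) = 22.2036
d((5, -10), (8, 15)) = 25.1794
d((5, -10), (-17, -2)) = 23.4094
d((-20, 6), (2, 12)) = 22.8035
d((-20, 6), (8, 15)) = 29.4109
d((-20, 6), (-17, -2)) = 8.544
d((2, 12), (8, 15)) = 6.7082 <-- minimum
d((2, 12), (-17, -2)) = 23.6008
d((8, 15), (-17, -2)) = 30.2324

Closest pair: (2, 12) and (8, 15) with distance 6.7082

The closest pair is (2, 12) and (8, 15) with Euclidean distance 6.7082. For 5 points, brute-force pairwise comparison is shown above. For large n, the divide-and-conquer algorithm (sort by x, recurse on halves, check the dividing strip) achieves O(n log n).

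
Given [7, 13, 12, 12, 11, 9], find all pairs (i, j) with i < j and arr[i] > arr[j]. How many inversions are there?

Finding inversions in [7, 13, 12, 12, 11, 9]:

(1, 2): arr[1]=13 > arr[2]=12
(1, 3): arr[1]=13 > arr[3]=12
(1, 4): arr[1]=13 > arr[4]=11
(1, 5): arr[1]=13 > arr[5]=9
(2, 4): arr[2]=12 > arr[4]=11
(2, 5): arr[2]=12 > arr[5]=9
(3, 4): arr[3]=12 > arr[4]=11
(3, 5): arr[3]=12 > arr[5]=9
(4, 5): arr[4]=11 > arr[5]=9

Total inversions: 9

The array has 9 inversion(s): (1,2), (1,3), (1,4), (1,5), (2,4), (2,5), (3,4), (3,5), (4,5). Each pair (i,j) satisfies i < j and arr[i] > arr[j].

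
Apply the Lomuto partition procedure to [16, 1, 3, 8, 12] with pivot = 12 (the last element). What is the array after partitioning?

Lomuto partition with pivot = 12:

Initial array: [16, 1, 3, 8, 12]

arr[0]=16 > 12: no swap
arr[1]=1 <= 12: swap with position 0, array becomes [1, 16, 3, 8, 12]
arr[2]=3 <= 12: swap with position 1, array becomes [1, 3, 16, 8, 12]
arr[3]=8 <= 12: swap with position 2, array becomes [1, 3, 8, 16, 12]

Place pivot at position 3: [1, 3, 8, 12, 16]
Pivot position: 3

After partitioning with pivot 12, the array becomes [1, 3, 8, 12, 16]. The pivot is placed at index 3. All elements to the left of the pivot are <= 12, and all elements to the right are > 12.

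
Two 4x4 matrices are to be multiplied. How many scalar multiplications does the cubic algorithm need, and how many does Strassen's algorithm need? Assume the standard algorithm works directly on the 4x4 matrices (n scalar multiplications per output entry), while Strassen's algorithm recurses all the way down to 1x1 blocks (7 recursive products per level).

Matrix multiplication for 4x4 matrices:

Standard algorithm: 4^3 = 64 multiplications
Strassen's algorithm: 7^(log2(4)) = 7^2 = 49 multiplications
Savings: 64 - 49 = 15 multiplications

Standard: 64 multiplications (4^3). Strassen: 49 multiplications (7^2). Strassen reduces 8 recursive multiplications to 7 at each level.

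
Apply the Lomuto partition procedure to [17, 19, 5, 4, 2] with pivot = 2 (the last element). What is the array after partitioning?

Lomuto partition with pivot = 2:

Initial array: [17, 19, 5, 4, 2]

arr[0]=17 > 2: no swap
arr[1]=19 > 2: no swap
arr[2]=5 > 2: no swap
arr[3]=4 > 2: no swap

Place pivot at position 0: [2, 19, 5, 4, 17]
Pivot position: 0

After partitioning with pivot 2, the array becomes [2, 19, 5, 4, 17]. The pivot is placed at index 0. All elements to the left of the pivot are <= 2, and all elements to the right are > 2.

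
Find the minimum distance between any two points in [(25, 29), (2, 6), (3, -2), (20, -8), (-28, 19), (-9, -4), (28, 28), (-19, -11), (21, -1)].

Computing all pairwise distances among 9 points:

d((25, 29), (2, 6)) = 32.5269
d((25, 29), (3, -2)) = 38.0132
d((25, 29), (20, -8)) = 37.3363
d((25, 29), (-28, 19)) = 53.9351
d((25, 29), (-9, -4)) = 47.3814
d((25, 29), (28, 28)) = 3.1623 <-- minimum
d((25, 29), (-19, -11)) = 59.4643
d((25, 29), (21, -1)) = 30.2655
d((2, 6), (3, -2)) = 8.0623
d((2, 6), (20, -8)) = 22.8035
d((2, 6), (-28, 19)) = 32.6956
d((2, 6), (-9, -4)) = 14.8661
d((2, 6), (28, 28)) = 34.0588
d((2, 6), (-19, -11)) = 27.0185
d((2, 6), (21, -1)) = 20.2485
d((3, -2), (20, -8)) = 18.0278
d((3, -2), (-28, 19)) = 37.4433
d((3, -2), (-9, -4)) = 12.1655
d((3, -2), (28, 28)) = 39.0512
d((3, -2), (-19, -11)) = 23.7697
d((3, -2), (21, -1)) = 18.0278
d((20, -8), (-28, 19)) = 55.0727
d((20, -8), (-9, -4)) = 29.2746
d((20, -8), (28, 28)) = 36.8782
d((20, -8), (-19, -11)) = 39.1152
d((20, -8), (21, -1)) = 7.0711
d((-28, 19), (-9, -4)) = 29.8329
d((-28, 19), (28, 28)) = 56.7186
d((-28, 19), (-19, -11)) = 31.3209
d((-28, 19), (21, -1)) = 52.9245
d((-9, -4), (28, 28)) = 48.9183
d((-9, -4), (-19, -11)) = 12.2066
d((-9, -4), (21, -1)) = 30.1496
d((28, 28), (-19, -11)) = 61.0737
d((28, 28), (21, -1)) = 29.8329
d((-19, -11), (21, -1)) = 41.2311

Closest pair: (25, 29) and (28, 28) with distance 3.1623

The closest pair is (25, 29) and (28, 28) with Euclidean distance 3.1623. For 9 points, brute-force pairwise comparison is shown above. For large n, the divide-and-conquer algorithm (sort by x, recurse on halves, check the dividing strip) achieves O(n log n).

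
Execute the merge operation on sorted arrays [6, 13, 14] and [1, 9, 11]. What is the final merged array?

Merging process:

Compare 6 vs 1: take 1 from right. Merged: [1]
Compare 6 vs 9: take 6 from left. Merged: [1, 6]
Compare 13 vs 9: take 9 from right. Merged: [1, 6, 9]
Compare 13 vs 11: take 11 from right. Merged: [1, 6, 9, 11]
Append remaining from left: [13, 14]. Merged: [1, 6, 9, 11, 13, 14]

Final merged array: [1, 6, 9, 11, 13, 14]
Total comparisons: 4

The merged array is [1, 6, 9, 11, 13, 14], requiring 4 comparisons. The merge step runs in O(n) time where n is the total number of elements.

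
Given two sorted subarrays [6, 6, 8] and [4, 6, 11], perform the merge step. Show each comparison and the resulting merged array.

Merging process:

Compare 6 vs 4: take 4 from right. Merged: [4]
Compare 6 vs 6: take 6 from left. Merged: [4, 6]
Compare 6 vs 6: take 6 from left. Merged: [4, 6, 6]
Compare 8 vs 6: take 6 from right. Merged: [4, 6, 6, 6]
Compare 8 vs 11: take 8 from left. Merged: [4, 6, 6, 6, 8]
Append remaining from right: [11]. Merged: [4, 6, 6, 6, 8, 11]

Final merged array: [4, 6, 6, 6, 8, 11]
Total comparisons: 5

The merged array is [4, 6, 6, 6, 8, 11], requiring 5 comparisons. The merge step runs in O(n) time where n is the total number of elements.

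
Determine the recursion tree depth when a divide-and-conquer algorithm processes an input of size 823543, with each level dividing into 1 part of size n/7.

For divide and conquer with division factor 7:

Problem sizes at each level:
Level 0: 823543
Level 1: 117649
Level 2: 16807
Level 3: 2401
Level 4: 343
Level 5: 49
Level 6: 7
Level 7: 1

The root is level 0 and the size-1 base case is level 7 (the tree spans levels 0 through 7, i.e. 8 levels counting the root), so the depth is the number of divisions: log_7(823543) = 7

The recursion tree depth is log_7(823543) = 7. At each level, the problem size is divided by 7, so it takes 7 divisions to reduce to a base case of size 1. The algorithm makes 1 recursive call at each level.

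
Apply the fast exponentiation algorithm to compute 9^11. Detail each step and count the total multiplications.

Computing 9^11 by squaring (build up from 9^1; each line after the first costs one multiplication):

9^1 = 9
9^2 = (9^1)^2 = 9^2 = 81
9^4 = (9^2)^2 = 81^2 = 6561
9^5 = 9 * 9^4 = 9 * 6561 = 59049
9^10 = (9^5)^2 = 59049^2 = 3486784401
9^11 = 9 * 9^10 = 9 * 3486784401 = 31381059609

Result: 31381059609
Multiplications needed: 5 (5 lines after 9^1)

9^11 = 31381059609. Using exponentiation by squaring, this requires 5 multiplications. The key idea: if the exponent is even, square the half-power; if odd, multiply by the base once.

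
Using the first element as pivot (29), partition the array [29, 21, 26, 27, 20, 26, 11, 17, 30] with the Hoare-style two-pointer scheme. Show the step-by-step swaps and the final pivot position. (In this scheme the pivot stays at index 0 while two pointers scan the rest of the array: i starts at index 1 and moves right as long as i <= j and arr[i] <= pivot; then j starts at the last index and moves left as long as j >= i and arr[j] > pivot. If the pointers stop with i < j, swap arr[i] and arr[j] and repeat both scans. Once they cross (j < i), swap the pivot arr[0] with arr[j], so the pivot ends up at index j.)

Hoare-style two-pointer partition with pivot = 29:

Initial array: [29, 21, 26, 27, 20, 26, 11, 17, 30]

Pointers start at i = 1, j = 8.
i ends at 8, j ends at 7: the pointers have crossed (j < i), so scanning stops.

Swap pivot arr[0] with arr[7] to place pivot at position 7: [17, 21, 26, 27, 20, 26, 11, 29, 30]
Pivot position: 7

After partitioning with pivot 29, the array becomes [17, 21, 26, 27, 20, 26, 11, 29, 30]. The pivot is placed at index 7. All elements to the left of the pivot are <= 29, and all elements to the right are > 29.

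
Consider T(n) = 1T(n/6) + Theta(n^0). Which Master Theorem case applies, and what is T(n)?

Master Theorem for T(n) = 1T(n/6) + O(n^0):

a = 1, b = 6, c = 0
log_b(a) = log_6(1) = 0.0000

Case 2: c = 0 = log_6(1) = 0.0000
T(n) = O(n^0 log n) = O(log n)

For T(n) = 1T(n/6) + O(n^0): log_6(1) = 0.0000. This is Case 2 of the Master Theorem (c = log_b(a), equal work at all levels), giving O(log n).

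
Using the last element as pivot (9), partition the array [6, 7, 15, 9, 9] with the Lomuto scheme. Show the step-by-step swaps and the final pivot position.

Lomuto partition with pivot = 9:

Initial array: [6, 7, 15, 9, 9]

arr[0]=6 <= 9: swap with position 0, array becomes [6, 7, 15, 9, 9]
arr[1]=7 <= 9: swap with position 1, array becomes [6, 7, 15, 9, 9]
arr[2]=15 > 9: no swap
arr[3]=9 <= 9: swap with position 2, array becomes [6, 7, 9, 15, 9]

Place pivot at position 3: [6, 7, 9, 9, 15]
Pivot position: 3

After partitioning with pivot 9, the array becomes [6, 7, 9, 9, 15]. The pivot is placed at index 3. All elements to the left of the pivot are <= 9, and all elements to the right are > 9.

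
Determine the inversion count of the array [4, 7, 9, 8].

Finding inversions in [4, 7, 9, 8]:

(2, 3): arr[2]=9 > arr[3]=8

Total inversions: 1

The array has 1 inversion(s): (2,3). Each pair (i,j) satisfies i < j and arr[i] > arr[j].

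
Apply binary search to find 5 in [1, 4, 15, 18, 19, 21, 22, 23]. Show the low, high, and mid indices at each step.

Binary search for 5 in [1, 4, 15, 18, 19, 21, 22, 23]:

lo=0, hi=7, mid=3, arr[mid]=18 -> 18 > 5, search left half
lo=0, hi=2, mid=1, arr[mid]=4 -> 4 < 5, search right half
lo=2, hi=2, mid=2, arr[mid]=15 -> 15 > 5, search left half
lo=2 > hi=1, target 5 not found

Binary search determines that 5 is not in the array after 3 comparisons. The search space was exhausted without finding the target.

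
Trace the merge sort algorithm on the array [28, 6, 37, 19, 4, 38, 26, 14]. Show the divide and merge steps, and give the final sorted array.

Merge sort trace:

Split: [28, 6, 37, 19, 4, 38, 26, 14] -> [28, 6, 37, 19] and [4, 38, 26, 14]
  Split: [28, 6, 37, 19] -> [28, 6] and [37, 19]
    Split: [28, 6] -> [28] and [6]
    Merge: [28] + [6] -> [6, 28]
    Split: [37, 19] -> [37] and [19]
    Merge: [37] + [19] -> [19, 37]
  Merge: [6, 28] + [19, 37] -> [6, 19, 28, 37]
  Split: [4, 38, 26, 14] -> [4, 38] and [26, 14]
    Split: [4, 38] -> [4] and [38]
    Merge: [4] + [38] -> [4, 38]
    Split: [26, 14] -> [26] and [14]
    Merge: [26] + [14] -> [14, 26]
  Merge: [4, 38] + [14, 26] -> [4, 14, 26, 38]
Merge: [6, 19, 28, 37] + [4, 14, 26, 38] -> [4, 6, 14, 19, 26, 28, 37, 38]

Final sorted array: [4, 6, 14, 19, 26, 28, 37, 38]

The merge sort proceeds by recursively splitting the array and merging sorted halves.
After all merges, the sorted array is [4, 6, 14, 19, 26, 28, 37, 38].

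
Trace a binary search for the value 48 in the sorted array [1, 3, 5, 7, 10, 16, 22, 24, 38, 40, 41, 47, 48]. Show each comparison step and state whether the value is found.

Binary search for 48 in [1, 3, 5, 7, 10, 16, 22, 24, 38, 40, 41, 47, 48]:

lo=0, hi=12, mid=6, arr[mid]=22 -> 22 < 48, search right half
lo=7, hi=12, mid=9, arr[mid]=40 -> 40 < 48, search right half
lo=10, hi=12, mid=11, arr[mid]=47 -> 47 < 48, search right half
lo=12, hi=12, mid=12, arr[mid]=48 -> Found target at index 12!

Binary search finds 48 at index 12 after 4 comparisons. The search repeatedly halves the search space by comparing with the middle element.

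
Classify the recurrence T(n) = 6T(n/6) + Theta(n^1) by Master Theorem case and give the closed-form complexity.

Master Theorem for T(n) = 6T(n/6) + O(n^1):

a = 6, b = 6, c = 1
log_b(a) = log_6(6) = 1.0000

Case 2: c = 1 = log_6(6) = 1.0000
T(n) = O(n^1 log n) = O(n log n)

For T(n) = 6T(n/6) + O(n^1): log_6(6) = 1.0000. This is Case 2 of the Master Theorem (c = log_b(a), equal work at all levels), giving O(n log n).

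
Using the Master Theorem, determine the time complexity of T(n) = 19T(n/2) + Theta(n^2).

Master Theorem for T(n) = 19T(n/2) + O(n^2):

a = 19, b = 2, c = 2
log_b(a) = log_2(19) = 4.2479

Case 1: c = 2 < log_2(19) = 4.2479
T(n) = O(n^(log_2 19))

For T(n) = 19T(n/2) + O(n^2): log_2(19) = 4.2479. This is Case 1 of the Master Theorem (c < log_b(a), work dominated by leaves), giving O(n^(log_2 19)).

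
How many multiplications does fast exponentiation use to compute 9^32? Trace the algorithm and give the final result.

Computing 9^32 by squaring (build up from 9^1; each line after the first costs one multiplication):

9^1 = 9
9^2 = (9^1)^2 = 9^2 = 81
9^4 = (9^2)^2 = 81^2 = 6561
9^8 = (9^4)^2 = 6561^2 = 43046721
9^16 = (9^8)^2 = 43046721^2 = 1853020188851841
9^32 = (9^16)^2 = 1853020188851841^2 = 3433683820292512484657849089281

Result: 3433683820292512484657849089281
Multiplications needed: 5 (5 lines after 9^1)

9^32 = 3433683820292512484657849089281. Using exponentiation by squaring, this requires 5 multiplications. The key idea: if the exponent is even, square the half-power; if odd, multiply by the base once.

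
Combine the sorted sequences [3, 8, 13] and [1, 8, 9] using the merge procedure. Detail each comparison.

Merging process:

Compare 3 vs 1: take 1 from right. Merged: [1]
Compare 3 vs 8: take 3 from left. Merged: [1, 3]
Compare 8 vs 8: take 8 from left. Merged: [1, 3, 8]
Compare 13 vs 8: take 8 from right. Merged: [1, 3, 8, 8]
Compare 13 vs 9: take 9 from right. Merged: [1, 3, 8, 8, 9]
Append remaining from left: [13]. Merged: [1, 3, 8, 8, 9, 13]

Final merged array: [1, 3, 8, 8, 9, 13]
Total comparisons: 5

The merged array is [1, 3, 8, 8, 9, 13], requiring 5 comparisons. The merge step runs in O(n) time where n is the total number of elements.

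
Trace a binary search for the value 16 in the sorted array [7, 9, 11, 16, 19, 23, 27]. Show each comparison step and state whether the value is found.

Binary search for 16 in [7, 9, 11, 16, 19, 23, 27]:

lo=0, hi=6, mid=3, arr[mid]=16 -> Found target at index 3!

Binary search finds 16 at index 3 after 1 comparisons. The search repeatedly halves the search space by comparing with the middle element.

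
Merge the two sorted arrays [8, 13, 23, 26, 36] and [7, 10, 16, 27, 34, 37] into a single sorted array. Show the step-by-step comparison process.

Merging process:

Compare 8 vs 7: take 7 from right. Merged: [7]
Compare 8 vs 10: take 8 from left. Merged: [7, 8]
Compare 13 vs 10: take 10 from right. Merged: [7, 8, 10]
Compare 13 vs 16: take 13 from left. Merged: [7, 8, 10, 13]
Compare 23 vs 16: take 16 from right. Merged: [7, 8, 10, 13, 16]
Compare 23 vs 27: take 23 from left. Merged: [7, 8, 10, 13, 16, 23]
Compare 26 vs 27: take 26 from left. Merged: [7, 8, 10, 13, 16, 23, 26]
Compare 36 vs 27: take 27 from right. Merged: [7, 8, 10, 13, 16, 23, 26, 27]
Compare 36 vs 34: take 34 from right. Merged: [7, 8, 10, 13, 16, 23, 26, 27, 34]
Compare 36 vs 37: take 36 from left. Merged: [7, 8, 10, 13, 16, 23, 26, 27, 34, 36]
Append remaining from right: [37]. Merged: [7, 8, 10, 13, 16, 23, 26, 27, 34, 36, 37]

Final merged array: [7, 8, 10, 13, 16, 23, 26, 27, 34, 36, 37]
Total comparisons: 10

The merged array is [7, 8, 10, 13, 16, 23, 26, 27, 34, 36, 37], requiring 10 comparisons. The merge step runs in O(n) time where n is the total number of elements.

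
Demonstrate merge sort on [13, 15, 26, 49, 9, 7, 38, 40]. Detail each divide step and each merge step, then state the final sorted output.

Merge sort trace:

Split: [13, 15, 26, 49, 9, 7, 38, 40] -> [13, 15, 26, 49] and [9, 7, 38, 40]
  Split: [13, 15, 26, 49] -> [13, 15] and [26, 49]
    Split: [13, 15] -> [13] and [15]
    Merge: [13] + [15] -> [13, 15]
    Split: [26, 49] -> [26] and [49]
    Merge: [26] + [49] -> [26, 49]
  Merge: [13, 15] + [26, 49] -> [13, 15, 26, 49]
  Split: [9, 7, 38, 40] -> [9, 7] and [38, 40]
    Split: [9, 7] -> [9] and [7]
    Merge: [9] + [7] -> [7, 9]
    Split: [38, 40] -> [38] and [40]
    Merge: [38] + [40] -> [38, 40]
  Merge: [7, 9] + [38, 40] -> [7, 9, 38, 40]
Merge: [13, 15, 26, 49] + [7, 9, 38, 40] -> [7, 9, 13, 15, 26, 38, 40, 49]

Final sorted array: [7, 9, 13, 15, 26, 38, 40, 49]

The merge sort proceeds by recursively splitting the array and merging sorted halves.
After all merges, the sorted array is [7, 9, 13, 15, 26, 38, 40, 49].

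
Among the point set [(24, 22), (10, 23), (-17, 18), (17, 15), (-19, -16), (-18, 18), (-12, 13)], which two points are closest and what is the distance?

Computing all pairwise distances among 7 points:

d((24, 22), (10, 23)) = 14.0357
d((24, 22), (-17, 18)) = 41.1947
d((24, 22), (17, 15)) = 9.8995
d((24, 22), (-19, -16)) = 57.3847
d((24, 22), (-18, 18)) = 42.19
d((24, 22), (-12, 13)) = 37.108
d((10, 23), (-17, 18)) = 27.4591
d((10, 23), (17, 15)) = 10.6301
d((10, 23), (-19, -16)) = 48.6004
d((10, 23), (-18, 18)) = 28.4429
d((10, 23), (-12, 13)) = 24.1661
d((-17, 18), (17, 15)) = 34.1321
d((-17, 18), (-19, -16)) = 34.0588
d((-17, 18), (-18, 18)) = 1.0 <-- minimum
d((-17, 18), (-12, 13)) = 7.0711
d((17, 15), (-19, -16)) = 47.5079
d((17, 15), (-18, 18)) = 35.1283
d((17, 15), (-12, 13)) = 29.0689
d((-19, -16), (-18, 18)) = 34.0147
d((-19, -16), (-12, 13)) = 29.8329
d((-18, 18), (-12, 13)) = 7.8102

Closest pair: (-17, 18) and (-18, 18) with distance 1.0

The closest pair is (-17, 18) and (-18, 18) with Euclidean distance 1.0. For 7 points, brute-force pairwise comparison is shown above. For large n, the divide-and-conquer algorithm (sort by x, recurse on halves, check the dividing strip) achieves O(n log n).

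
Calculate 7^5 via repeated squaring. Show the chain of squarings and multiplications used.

Computing 7^5 by squaring (build up from 7^1; each line after the first costs one multiplication):

7^1 = 7
7^2 = (7^1)^2 = 7^2 = 49
7^4 = (7^2)^2 = 49^2 = 2401
7^5 = 7 * 7^4 = 7 * 2401 = 16807

Result: 16807
Multiplications needed: 3 (3 lines after 7^1)

7^5 = 16807. Using exponentiation by squaring, this requires 3 multiplications. The key idea: if the exponent is even, square the half-power; if odd, multiply by the base once.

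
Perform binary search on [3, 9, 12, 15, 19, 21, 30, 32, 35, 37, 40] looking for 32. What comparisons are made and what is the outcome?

Binary search for 32 in [3, 9, 12, 15, 19, 21, 30, 32, 35, 37, 40]:

lo=0, hi=10, mid=5, arr[mid]=21 -> 21 < 32, search right half
lo=6, hi=10, mid=8, arr[mid]=35 -> 35 > 32, search left half
lo=6, hi=7, mid=6, arr[mid]=30 -> 30 < 32, search right half
lo=7, hi=7, mid=7, arr[mid]=32 -> Found target at index 7!

Binary search finds 32 at index 7 after 4 comparisons. The search repeatedly halves the search space by comparing with the middle element.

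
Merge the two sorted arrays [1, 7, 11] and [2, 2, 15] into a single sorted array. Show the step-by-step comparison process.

Merging process:

Compare 1 vs 2: take 1 from left. Merged: [1]
Compare 7 vs 2: take 2 from right. Merged: [1, 2]
Compare 7 vs 2: take 2 from right. Merged: [1, 2, 2]
Compare 7 vs 15: take 7 from left. Merged: [1, 2, 2, 7]
Compare 11 vs 15: take 11 from left. Merged: [1, 2, 2, 7, 11]
Append remaining from right: [15]. Merged: [1, 2, 2, 7, 11, 15]

Final merged array: [1, 2, 2, 7, 11, 15]
Total comparisons: 5

The merged array is [1, 2, 2, 7, 11, 15], requiring 5 comparisons. The merge step runs in O(n) time where n is the total number of elements.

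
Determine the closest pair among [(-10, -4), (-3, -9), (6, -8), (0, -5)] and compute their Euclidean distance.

Computing all pairwise distances among 4 points:

d((-10, -4), (-3, -9)) = 8.6023
d((-10, -4), (6, -8)) = 16.4924
d((-10, -4), (0, -5)) = 10.0499
d((-3, -9), (6, -8)) = 9.0554
d((-3, -9), (0, -5)) = 5.0 <-- minimum
d((6, -8), (0, -5)) = 6.7082

Closest pair: (-3, -9) and (0, -5) with distance 5.0

The closest pair is (-3, -9) and (0, -5) with Euclidean distance 5.0. For 4 points, brute-force pairwise comparison is shown above. For large n, the divide-and-conquer algorithm (sort by x, recurse on halves, check the dividing strip) achieves O(n log n).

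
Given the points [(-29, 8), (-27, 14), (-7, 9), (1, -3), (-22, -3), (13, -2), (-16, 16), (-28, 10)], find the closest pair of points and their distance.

Computing all pairwise distances among 8 points:

d((-29, 8), (-27, 14)) = 6.3246
d((-29, 8), (-7, 9)) = 22.0227
d((-29, 8), (1, -3)) = 31.9531
d((-29, 8), (-22, -3)) = 13.0384
d((-29, 8), (13, -2)) = 43.1741
d((-29, 8), (-16, 16)) = 15.2643
d((-29, 8), (-28, 10)) = 2.2361 <-- minimum
d((-27, 14), (-7, 9)) = 20.6155
d((-27, 14), (1, -3)) = 32.7567
d((-27, 14), (-22, -3)) = 17.72
d((-27, 14), (13, -2)) = 43.0813
d((-27, 14), (-16, 16)) = 11.1803
d((-27, 14), (-28, 10)) = 4.1231
d((-7, 9), (1, -3)) = 14.4222
d((-7, 9), (-22, -3)) = 19.2094
d((-7, 9), (13, -2)) = 22.8254
d((-7, 9), (-16, 16)) = 11.4018
d((-7, 9), (-28, 10)) = 21.0238
d((1, -3), (-22, -3)) = 23.0
d((1, -3), (13, -2)) = 12.0416
d((1, -3), (-16, 16)) = 25.4951
d((1, -3), (-28, 10)) = 31.7805
d((-22, -3), (13, -2)) = 35.0143
d((-22, -3), (-16, 16)) = 19.9249
d((-22, -3), (-28, 10)) = 14.3178
d((13, -2), (-16, 16)) = 34.1321
d((13, -2), (-28, 10)) = 42.72
d((-16, 16), (-28, 10)) = 13.4164

Closest pair: (-29, 8) and (-28, 10) with distance 2.2361

The closest pair is (-29, 8) and (-28, 10) with Euclidean distance 2.2361. For 8 points, brute-force pairwise comparison is shown above. For large n, the divide-and-conquer algorithm (sort by x, recurse on halves, check the dividing strip) achieves O(n log n).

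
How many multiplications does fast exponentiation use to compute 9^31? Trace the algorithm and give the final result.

Computing 9^31 by squaring (build up from 9^1; each line after the first costs one multiplication):

9^1 = 9
9^2 = (9^1)^2 = 9^2 = 81
9^3 = 9 * 9^2 = 9 * 81 = 729
9^6 = (9^3)^2 = 729^2 = 531441
9^7 = 9 * 9^6 = 9 * 531441 = 4782969
9^14 = (9^7)^2 = 4782969^2 = 22876792454961
9^15 = 9 * 9^14 = 9 * 22876792454961 = 205891132094649
9^30 = (9^15)^2 = 205891132094649^2 = 42391158275216203514294433201
9^31 = 9 * 9^30 = 9 * 42391158275216203514294433201 = 381520424476945831628649898809

Result: 381520424476945831628649898809
Multiplications needed: 8 (8 lines after 9^1)

9^31 = 381520424476945831628649898809. Using exponentiation by squaring, this requires 8 multiplications. The key idea: if the exponent is even, square the half-power; if odd, multiply by the base once.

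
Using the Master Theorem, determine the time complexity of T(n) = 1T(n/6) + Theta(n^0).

Master Theorem for T(n) = 1T(n/6) + O(n^0):

a = 1, b = 6, c = 0
log_b(a) = log_6(1) = 0.0000

Case 2: c = 0 = log_6(1) = 0.0000
T(n) = O(n^0 log n) = O(log n)

For T(n) = 1T(n/6) + O(n^0): log_6(1) = 0.0000. This is Case 2 of the Master Theorem (c = log_b(a), equal work at all levels), giving O(log n).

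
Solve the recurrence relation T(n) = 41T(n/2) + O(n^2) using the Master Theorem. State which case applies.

Master Theorem for T(n) = 41T(n/2) + O(n^2):

a = 41, b = 2, c = 2
log_b(a) = log_2(41) = 5.3576

Case 1: c = 2 < log_2(41) = 5.3576
T(n) = O(n^(log_2 41))

For T(n) = 41T(n/2) + O(n^2): log_2(41) = 5.3576. This is Case 1 of the Master Theorem (c < log_b(a), work dominated by leaves), giving O(n^(log_2 41)).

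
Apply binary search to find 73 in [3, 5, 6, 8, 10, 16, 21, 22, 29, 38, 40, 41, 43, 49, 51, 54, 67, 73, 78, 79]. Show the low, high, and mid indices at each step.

Binary search for 73 in [3, 5, 6, 8, 10, 16, 21, 22, 29, 38, 40, 41, 43, 49, 51, 54, 67, 73, 78, 79]:

lo=0, hi=19, mid=9, arr[mid]=38 -> 38 < 73, search right half
lo=10, hi=19, mid=14, arr[mid]=51 -> 51 < 73, search right half
lo=15, hi=19, mid=17, arr[mid]=73 -> Found target at index 17!

Binary search finds 73 at index 17 after 3 comparisons. The search repeatedly halves the search space by comparing with the middle element.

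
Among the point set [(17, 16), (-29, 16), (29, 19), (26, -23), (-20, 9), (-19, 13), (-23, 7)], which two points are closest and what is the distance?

Computing all pairwise distances among 7 points:

d((17, 16), (-29, 16)) = 46.0
d((17, 16), (29, 19)) = 12.3693
d((17, 16), (26, -23)) = 40.025
d((17, 16), (-20, 9)) = 37.6563
d((17, 16), (-19, 13)) = 36.1248
d((17, 16), (-23, 7)) = 41.0
d((-29, 16), (29, 19)) = 58.0775
d((-29, 16), (26, -23)) = 67.424
d((-29, 16), (-20, 9)) = 11.4018
d((-29, 16), (-19, 13)) = 10.4403
d((-29, 16), (-23, 7)) = 10.8167
d((29, 19), (26, -23)) = 42.107
d((29, 19), (-20, 9)) = 50.01
d((29, 19), (-19, 13)) = 48.3735
d((29, 19), (-23, 7)) = 53.3667
d((26, -23), (-20, 9)) = 56.0357
d((26, -23), (-19, 13)) = 57.6281
d((26, -23), (-23, 7)) = 57.4543
d((-20, 9), (-19, 13)) = 4.1231
d((-20, 9), (-23, 7)) = 3.6056 <-- minimum
d((-19, 13), (-23, 7)) = 7.2111

Closest pair: (-20, 9) and (-23, 7) with distance 3.6056

The closest pair is (-20, 9) and (-23, 7) with Euclidean distance 3.6056. For 7 points, brute-force pairwise comparison is shown above. For large n, the divide-and-conquer algorithm (sort by x, recurse on halves, check the dividing strip) achieves O(n log n).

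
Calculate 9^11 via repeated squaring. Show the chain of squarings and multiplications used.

Computing 9^11 by squaring (build up from 9^1; each line after the first costs one multiplication):

9^1 = 9
9^2 = (9^1)^2 = 9^2 = 81
9^4 = (9^2)^2 = 81^2 = 6561
9^5 = 9 * 9^4 = 9 * 6561 = 59049
9^10 = (9^5)^2 = 59049^2 = 3486784401
9^11 = 9 * 9^10 = 9 * 3486784401 = 31381059609

Result: 31381059609
Multiplications needed: 5 (5 lines after 9^1)

9^11 = 31381059609. Using exponentiation by squaring, this requires 5 multiplications. The key idea: if the exponent is even, square the half-power; if odd, multiply by the base once.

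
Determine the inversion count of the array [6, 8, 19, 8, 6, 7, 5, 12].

Finding inversions in [6, 8, 19, 8, 6, 7, 5, 12]:

(0, 6): arr[0]=6 > arr[6]=5
(1, 4): arr[1]=8 > arr[4]=6
(1, 5): arr[1]=8 > arr[5]=7
(1, 6): arr[1]=8 > arr[6]=5
(2, 3): arr[2]=19 > arr[3]=8
(2, 4): arr[2]=19 > arr[4]=6
(2, 5): arr[2]=19 > arr[5]=7
(2, 6): arr[2]=19 > arr[6]=5
(2, 7): arr[2]=19 > arr[7]=12
(3, 4): arr[3]=8 > arr[4]=6
(3, 5): arr[3]=8 > arr[5]=7
(3, 6): arr[3]=8 > arr[6]=5
(4, 6): arr[4]=6 > arr[6]=5
(5, 6): arr[5]=7 > arr[6]=5

Total inversions: 14

The array has 14 inversion(s): (0,6), (1,4), (1,5), (1,6), (2,3), (2,4), (2,5), (2,6), (2,7), (3,4), (3,5), (3,6), (4,6), (5,6). Each pair (i,j) satisfies i < j and arr[i] > arr[j].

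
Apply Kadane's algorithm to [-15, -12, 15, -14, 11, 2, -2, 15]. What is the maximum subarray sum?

Using Kadane's algorithm on [-15, -12, 15, -14, 11, 2, -2, 15]:

Scanning through the array:
Position 1 (value -12): max_ending_here = -12, max_so_far = -12
Position 2 (value 15): max_ending_here = 15, max_so_far = 15
Position 3 (value -14): max_ending_here = 1, max_so_far = 15
Position 4 (value 11): max_ending_here = 12, max_so_far = 15
Position 5 (value 2): max_ending_here = 14, max_so_far = 15
Position 6 (value -2): max_ending_here = 12, max_so_far = 15
Position 7 (value 15): max_ending_here = 27, max_so_far = 27

Maximum subarray: [15, -14, 11, 2, -2, 15]
Maximum sum: 27

The maximum subarray is [15, -14, 11, 2, -2, 15] with sum 27. This subarray runs from index 2 to index 7.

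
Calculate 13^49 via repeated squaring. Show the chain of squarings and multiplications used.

Computing 13^49 by squaring (build up from 13^1; each line after the first costs one multiplication):

13^1 = 13
13^2 = (13^1)^2 = 13^2 = 169
13^3 = 13 * 13^2 = 13 * 169 = 2197
13^6 = (13^3)^2 = 2197^2 = 4826809
13^12 = (13^6)^2 = 4826809^2 = 23298085122481
13^24 = (13^12)^2 = 23298085122481^2 = 542800770374370512771595361
13^48 = (13^24)^2 = 542800770374370512771595361^2 = 294632676319010105335586872991323185304149065116720321
13^49 = 13 * 13^48 = 13 * 294632676319010105335586872991323185304149065116720321 = 3830224792147131369362629348887201408953937846517364173

Result: 3830224792147131369362629348887201408953937846517364173
Multiplications needed: 7 (7 lines after 13^1)

13^49 = 3830224792147131369362629348887201408953937846517364173. Using exponentiation by squaring, this requires 7 multiplications. The key idea: if the exponent is even, square the half-power; if odd, multiply by the base once.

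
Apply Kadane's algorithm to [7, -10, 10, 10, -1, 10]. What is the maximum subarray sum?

Using Kadane's algorithm on [7, -10, 10, 10, -1, 10]:

Scanning through the array:
Position 1 (value -10): max_ending_here = -3, max_so_far = 7
Position 2 (value 10): max_ending_here = 10, max_so_far = 10
Position 3 (value 10): max_ending_here = 20, max_so_far = 20
Position 4 (value -1): max_ending_here = 19, max_so_far = 20
Position 5 (value 10): max_ending_here = 29, max_so_far = 29

Maximum subarray: [10, 10, -1, 10]
Maximum sum: 29

The maximum subarray is [10, 10, -1, 10] with sum 29. This subarray runs from index 2 to index 5.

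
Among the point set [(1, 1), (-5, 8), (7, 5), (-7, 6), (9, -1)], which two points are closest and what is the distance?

Computing all pairwise distances among 5 points:

d((1, 1), (-5, 8)) = 9.2195
d((1, 1), (7, 5)) = 7.2111
d((1, 1), (-7, 6)) = 9.434
d((1, 1), (9, -1)) = 8.2462
d((-5, 8), (7, 5)) = 12.3693
d((-5, 8), (-7, 6)) = 2.8284 <-- minimum
d((-5, 8), (9, -1)) = 16.6433
d((7, 5), (-7, 6)) = 14.0357
d((7, 5), (9, -1)) = 6.3246
d((-7, 6), (9, -1)) = 17.4642

Closest pair: (-5, 8) and (-7, 6) with distance 2.8284

The closest pair is (-5, 8) and (-7, 6) with Euclidean distance 2.8284. For 5 points, brute-force pairwise comparison is shown above. For large n, the divide-and-conquer algorithm (sort by x, recurse on halves, check the dividing strip) achieves O(n log n).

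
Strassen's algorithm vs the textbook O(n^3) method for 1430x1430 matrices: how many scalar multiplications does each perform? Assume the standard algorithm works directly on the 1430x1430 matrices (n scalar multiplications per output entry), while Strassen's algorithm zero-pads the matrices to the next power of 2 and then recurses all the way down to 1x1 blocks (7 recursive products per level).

Matrix multiplication for 1430x1430 matrices:

Strassen's algorithm requires power-of-2 dimensions. Pad 1430x1430 to 2048x2048 (next power of 2).

Standard algorithm: 1430^3 = 2924207000 multiplications
Strassen's algorithm: 7^(log2(2048)) = 7^11 = 1977326743 multiplications
Savings: 2924207000 - 1977326743 = 946880257 multiplications

Standard: 2924207000 multiplications (1430^3). Strassen: 1977326743 multiplications (7^11, after padding to 2048x2048). Strassen reduces 8 recursive multiplications to 7 at each level.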